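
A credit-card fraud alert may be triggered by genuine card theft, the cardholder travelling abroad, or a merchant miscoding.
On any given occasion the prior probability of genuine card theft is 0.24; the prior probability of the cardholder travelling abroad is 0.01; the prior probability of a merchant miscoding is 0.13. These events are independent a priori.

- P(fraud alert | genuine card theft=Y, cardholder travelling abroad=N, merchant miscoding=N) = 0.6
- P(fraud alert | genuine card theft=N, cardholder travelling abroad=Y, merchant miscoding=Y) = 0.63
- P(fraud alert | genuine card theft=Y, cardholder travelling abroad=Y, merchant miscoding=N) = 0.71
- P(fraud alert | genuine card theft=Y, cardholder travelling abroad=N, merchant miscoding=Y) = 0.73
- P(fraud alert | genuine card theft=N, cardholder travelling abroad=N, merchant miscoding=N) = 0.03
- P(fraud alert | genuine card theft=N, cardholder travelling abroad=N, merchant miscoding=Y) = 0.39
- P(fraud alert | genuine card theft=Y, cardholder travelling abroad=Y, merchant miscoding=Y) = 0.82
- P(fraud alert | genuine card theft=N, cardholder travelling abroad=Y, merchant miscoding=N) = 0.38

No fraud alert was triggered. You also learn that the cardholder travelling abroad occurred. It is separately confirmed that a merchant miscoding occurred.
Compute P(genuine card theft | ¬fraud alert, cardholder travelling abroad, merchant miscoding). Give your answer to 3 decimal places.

P(¬fraud alert | cardholder travelling abroad, merchant miscoding) = 0.37×0.76 + 0.18×0.24 = 0.281200 + 0.043200 = 0.324400
The genuine card theft-present share is 0.18×0.24 = 0.043200.
Hence the posterior is 0.043200/0.324400 ≈ 0.133.

P(genuine card theft | ¬fraud alert, cardholder travelling abroad, merchant miscoding) ≈ 0.133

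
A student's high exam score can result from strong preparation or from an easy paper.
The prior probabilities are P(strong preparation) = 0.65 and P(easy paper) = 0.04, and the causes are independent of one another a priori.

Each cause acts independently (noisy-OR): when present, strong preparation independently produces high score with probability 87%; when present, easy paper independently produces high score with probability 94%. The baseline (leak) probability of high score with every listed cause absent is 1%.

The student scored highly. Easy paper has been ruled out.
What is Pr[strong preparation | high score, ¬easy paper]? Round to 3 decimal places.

Under noisy-OR, P(high score | causes) = 1 − (1−0.01)·∏(1−qᵢ) over the active causes.
P(high score | ¬easy paper) = 0.01*0.35 + 0.8713*0.65 = 0.003500 + 0.566345 = 0.569845
Of this, 0.566345 comes from 0.8713*0.65 (the strong preparation=true cases).
So P(strong preparation | high score, ¬easy paper) = 0.566345/0.569845 ≈ 0.994.

Pr[strong preparation | high score, ¬easy paper] ≈ 0.994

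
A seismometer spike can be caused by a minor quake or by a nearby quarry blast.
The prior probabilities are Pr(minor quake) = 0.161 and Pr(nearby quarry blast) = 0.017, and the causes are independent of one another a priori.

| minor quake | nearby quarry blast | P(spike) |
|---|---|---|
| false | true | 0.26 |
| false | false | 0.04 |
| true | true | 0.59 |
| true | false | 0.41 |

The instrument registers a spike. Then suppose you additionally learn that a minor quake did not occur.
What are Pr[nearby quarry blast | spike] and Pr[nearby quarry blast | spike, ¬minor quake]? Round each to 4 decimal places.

Pr[nearby quarry blast | spike] ≈ 0.0516; Pr[nearby quarry blast | spike, ¬minor quake] ≈ 0.1011

For the numerator, keep only nearby quarry blast=true terms: 0.003708 + 0.001615 = 0.005323
The normalizing constant is 0.04×0.839×0.983 + 0.26×0.839×0.017 + 0.41×0.161×0.983 + 0.59×0.161×0.017 = 0.103200
P(nearby quarry blast | spike) = 0.005323/0.103200 ≈ 0.0516

Now condition on the additional information:
P(spike | ¬minor quake) = 0.04·0.983 + 0.26·0.017 = 0.039320 + 0.004420 = 0.043740
Of this, 0.004420 comes from 0.26·0.017 (the nearby quarry blast=true cases).
Hence the posterior is 0.004420/0.043740 ≈ 0.1011.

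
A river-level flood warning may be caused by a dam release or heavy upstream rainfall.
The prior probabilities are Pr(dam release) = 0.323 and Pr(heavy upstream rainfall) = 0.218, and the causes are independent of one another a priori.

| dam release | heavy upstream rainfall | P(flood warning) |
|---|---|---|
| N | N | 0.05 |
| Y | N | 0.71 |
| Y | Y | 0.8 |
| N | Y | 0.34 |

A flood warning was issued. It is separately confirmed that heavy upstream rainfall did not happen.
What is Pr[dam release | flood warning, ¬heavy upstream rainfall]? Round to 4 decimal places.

Pr[dam release | flood warning, ¬heavy upstream rainfall] ≈ 0.8714

Weight on dam release=true, given the evidence: 0.71*0.323 = 0.229330
Denominator P(flood warning | ¬heavy upstream rainfall): 0.05*0.677 + 0.71*0.323 = 0.263180
P(dam release | flood warning, ¬heavy upstream rainfall) = 0.229330/0.263180 ≈ 0.8714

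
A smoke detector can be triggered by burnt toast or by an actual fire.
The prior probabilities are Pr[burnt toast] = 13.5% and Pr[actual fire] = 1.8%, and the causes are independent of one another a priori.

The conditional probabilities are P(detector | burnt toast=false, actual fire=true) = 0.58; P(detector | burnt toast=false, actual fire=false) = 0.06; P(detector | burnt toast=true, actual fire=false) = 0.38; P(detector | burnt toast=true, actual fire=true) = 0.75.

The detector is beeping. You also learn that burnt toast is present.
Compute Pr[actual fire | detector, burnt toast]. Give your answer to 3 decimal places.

Pr[actual fire | detector, burnt toast] ≈ 0.035

Enumerate both values of actual fire and weight by the priors:
  P(detector | burnt toast) = 0.38·0.982 + 0.75·0.018
        = 0.373160 + 0.013500 = 0.386660
Configurations with actual fire contribute 0.013500, so
  P(actual fire | detector, burnt toast) = 0.013500 / 0.386660 ≈ 0.035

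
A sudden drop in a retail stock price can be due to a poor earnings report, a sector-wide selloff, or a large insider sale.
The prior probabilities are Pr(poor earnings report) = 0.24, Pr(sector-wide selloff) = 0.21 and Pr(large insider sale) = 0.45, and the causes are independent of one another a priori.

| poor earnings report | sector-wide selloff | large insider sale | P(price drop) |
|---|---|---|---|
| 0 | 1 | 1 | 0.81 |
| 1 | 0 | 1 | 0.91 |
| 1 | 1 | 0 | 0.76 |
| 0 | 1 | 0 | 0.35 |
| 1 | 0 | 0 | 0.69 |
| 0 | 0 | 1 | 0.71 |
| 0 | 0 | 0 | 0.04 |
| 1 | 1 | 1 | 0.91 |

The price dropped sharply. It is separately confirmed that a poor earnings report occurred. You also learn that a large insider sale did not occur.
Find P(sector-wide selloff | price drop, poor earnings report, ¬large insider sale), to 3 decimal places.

P(sector-wide selloff | price drop, poor earnings report, ¬large insider sale) ≈ 0.226

P(price drop | poor earnings report, ¬large insider sale) = 0.69·0.79 + 0.76·0.21 = 0.545100 + 0.159600 = 0.704700
The sector-wide selloff-present share is 0.76·0.21 = 0.159600.
So P(sector-wide selloff | price drop, poor earnings report, ¬large insider sale) = 0.159600/0.704700 ≈ 0.226.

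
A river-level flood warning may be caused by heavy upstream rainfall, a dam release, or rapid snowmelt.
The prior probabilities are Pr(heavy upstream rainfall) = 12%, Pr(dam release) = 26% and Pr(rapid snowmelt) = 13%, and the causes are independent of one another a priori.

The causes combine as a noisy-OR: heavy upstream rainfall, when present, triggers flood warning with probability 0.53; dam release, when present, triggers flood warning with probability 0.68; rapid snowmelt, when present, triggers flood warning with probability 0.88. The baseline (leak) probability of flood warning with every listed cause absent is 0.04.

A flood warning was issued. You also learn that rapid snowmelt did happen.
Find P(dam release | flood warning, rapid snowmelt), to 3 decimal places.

Under noisy-OR, P(flood warning | causes) = 1 − (1−0.04)·∏(1−qᵢ) over the active causes.
P(flood warning | rapid snowmelt) = 0.8848·0.88·0.74 + 0.963136·0.88·0.26 + 0.945856·0.12·0.74 + 0.982674·0.12·0.26 = 0.576182 + 0.220366 + 0.083992 + 0.030659 = 0.911199
Of this, 0.251025 comes from 0.220366 + 0.030659 (the dam release=true cases).
P(dam release | flood warning, rapid snowmelt) = 0.251025 / 0.911199 ≈ 0.275

P(dam release | flood warning, rapid snowmelt) ≈ 0.275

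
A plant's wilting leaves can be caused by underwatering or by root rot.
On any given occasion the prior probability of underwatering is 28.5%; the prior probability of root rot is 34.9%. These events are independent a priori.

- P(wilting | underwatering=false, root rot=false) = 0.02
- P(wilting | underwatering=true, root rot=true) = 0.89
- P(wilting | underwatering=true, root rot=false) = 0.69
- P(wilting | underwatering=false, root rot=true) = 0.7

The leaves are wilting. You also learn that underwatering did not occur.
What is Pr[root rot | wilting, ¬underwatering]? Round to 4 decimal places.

Pr[root rot | wilting, ¬underwatering] ≈ 0.9494

Numerator (weight on configurations with root rot): 0.7·0.349 = 0.244300
Normalizer over all consistent configurations: 0.02·0.651 + 0.7·0.349 = 0.257320
Posterior = 0.244300 / 0.257320 ≈ 0.9494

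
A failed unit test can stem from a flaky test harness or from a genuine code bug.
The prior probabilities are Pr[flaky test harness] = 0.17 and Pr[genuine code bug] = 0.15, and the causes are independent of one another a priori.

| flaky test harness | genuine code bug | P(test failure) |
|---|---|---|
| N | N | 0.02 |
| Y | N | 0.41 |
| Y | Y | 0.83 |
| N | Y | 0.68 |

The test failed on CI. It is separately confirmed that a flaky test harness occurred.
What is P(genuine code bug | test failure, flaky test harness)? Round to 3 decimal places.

P(genuine code bug | test failure, flaky test harness) ≈ 0.263

Sum P(test failure|·) weighted by the priors over both values of genuine code bug:
  P(test failure | flaky test harness) = 0.41×0.85 + 0.83×0.15
        = 0.348500 + 0.124500 = 0.473000
Keeping only the genuine code bug-present terms gives 0.124500, so
  P(genuine code bug | test failure, flaky test harness) = 0.124500 / 0.473000 ≈ 0.263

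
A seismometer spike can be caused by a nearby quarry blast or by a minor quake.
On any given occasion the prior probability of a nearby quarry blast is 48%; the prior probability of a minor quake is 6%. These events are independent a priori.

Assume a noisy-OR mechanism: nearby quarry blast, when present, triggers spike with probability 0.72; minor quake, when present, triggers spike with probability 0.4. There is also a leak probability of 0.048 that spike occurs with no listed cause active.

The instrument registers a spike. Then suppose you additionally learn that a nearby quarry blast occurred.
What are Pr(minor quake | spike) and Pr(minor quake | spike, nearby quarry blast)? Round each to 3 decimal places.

Under noisy-OR, P(spike | causes) = 1 − (1−0.048)·∏(1−qᵢ) over the active causes.
Weight on minor quake=true, given the evidence: 0.013379 + 0.024194 = 0.037573
The normalizing constant is 0.048·0.52·0.94 + 0.4288·0.52·0.06 + 0.73344·0.48·0.94 + 0.840064·0.48·0.06 = 0.391963
P(minor quake | spike) = 0.037573/0.391963 ≈ 0.096

With the extra evidence:
Weight on minor quake=true, given the evidence: 0.840064·0.06 = 0.050404
The normalizing constant is 0.73344·0.94 + 0.840064·0.06 = 0.739838
Posterior = 0.050404 / 0.739838 ≈ 0.068

Pr(minor quake | spike) ≈ 0.096; Pr(minor quake | spike, nearby quarry blast) ≈ 0.068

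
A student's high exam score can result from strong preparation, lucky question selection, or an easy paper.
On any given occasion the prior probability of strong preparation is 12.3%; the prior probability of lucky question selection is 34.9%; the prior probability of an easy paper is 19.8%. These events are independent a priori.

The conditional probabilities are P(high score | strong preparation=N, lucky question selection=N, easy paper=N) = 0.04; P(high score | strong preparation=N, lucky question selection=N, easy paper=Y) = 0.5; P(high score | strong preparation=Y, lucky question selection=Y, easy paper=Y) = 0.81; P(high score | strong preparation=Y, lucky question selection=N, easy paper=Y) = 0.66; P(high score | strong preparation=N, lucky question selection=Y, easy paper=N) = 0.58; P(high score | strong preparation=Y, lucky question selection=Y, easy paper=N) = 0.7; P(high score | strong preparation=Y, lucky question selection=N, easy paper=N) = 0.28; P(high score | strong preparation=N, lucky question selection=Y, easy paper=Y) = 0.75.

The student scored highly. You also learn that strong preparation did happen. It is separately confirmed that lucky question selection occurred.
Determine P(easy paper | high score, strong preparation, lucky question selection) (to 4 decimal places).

Weight on easy paper=true, given the evidence: 0.81*0.198 = 0.160380
Denominator P(high score | strong preparation, lucky question selection): 0.7*0.802 + 0.81*0.198 = 0.721780
Posterior = 0.160380 / 0.721780 ≈ 0.2222

P(easy paper | high score, strong preparation, lucky question selection) ≈ 0.2222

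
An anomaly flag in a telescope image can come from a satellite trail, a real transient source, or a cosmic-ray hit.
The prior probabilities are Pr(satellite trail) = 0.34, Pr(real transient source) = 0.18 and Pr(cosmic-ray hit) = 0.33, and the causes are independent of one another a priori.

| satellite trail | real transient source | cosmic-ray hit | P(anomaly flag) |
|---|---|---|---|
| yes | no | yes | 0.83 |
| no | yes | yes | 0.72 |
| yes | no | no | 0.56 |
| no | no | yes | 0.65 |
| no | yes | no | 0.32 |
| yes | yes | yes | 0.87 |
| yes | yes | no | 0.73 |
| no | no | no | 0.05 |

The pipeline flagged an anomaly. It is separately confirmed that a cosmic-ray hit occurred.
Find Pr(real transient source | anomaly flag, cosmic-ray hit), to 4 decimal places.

Pr(real transient source | anomaly flag, cosmic-ray hit) ≈ 0.1922

Weight on real transient source=true, given the evidence: 0.085536 + 0.053244 = 0.138780
The normalizing constant is 0.65×0.66×0.82 + 0.72×0.66×0.18 + 0.83×0.34×0.82 + 0.87×0.34×0.18 = 0.721964
Posterior = 0.138780 / 0.721964 ≈ 0.1922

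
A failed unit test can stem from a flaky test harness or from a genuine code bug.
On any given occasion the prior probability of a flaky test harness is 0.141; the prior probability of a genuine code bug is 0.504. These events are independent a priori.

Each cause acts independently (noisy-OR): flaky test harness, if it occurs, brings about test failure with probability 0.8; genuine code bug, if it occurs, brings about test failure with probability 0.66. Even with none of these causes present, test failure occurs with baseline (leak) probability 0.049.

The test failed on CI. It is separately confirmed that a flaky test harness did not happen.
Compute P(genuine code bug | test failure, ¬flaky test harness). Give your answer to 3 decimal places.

Under noisy-OR, P(test failure | causes) = 1 − (1−0.049)·∏(1−qᵢ) over the active causes.
Numerator (weight on configurations with genuine code bug): 0.67666×0.504 = 0.341037
Normalizer over all consistent configurations: 0.049×0.496 + 0.67666×0.504 = 0.365341
P(genuine code bug | test failure, ¬flaky test harness) = 0.341037/0.365341 ≈ 0.933

P(genuine code bug | test failure, ¬flaky test harness) ≈ 0.933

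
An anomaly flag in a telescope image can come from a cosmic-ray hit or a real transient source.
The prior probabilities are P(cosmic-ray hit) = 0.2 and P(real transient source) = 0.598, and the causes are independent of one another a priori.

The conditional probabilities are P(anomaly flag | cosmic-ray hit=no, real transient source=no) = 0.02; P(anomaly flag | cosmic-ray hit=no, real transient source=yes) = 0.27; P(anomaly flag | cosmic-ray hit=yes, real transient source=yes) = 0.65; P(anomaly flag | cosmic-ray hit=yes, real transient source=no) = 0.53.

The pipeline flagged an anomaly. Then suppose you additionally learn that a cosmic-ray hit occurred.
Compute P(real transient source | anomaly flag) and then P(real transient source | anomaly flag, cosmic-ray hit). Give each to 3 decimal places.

P(real transient source | anomaly flag) ≈ 0.808; P(real transient source | anomaly flag, cosmic-ray hit) ≈ 0.646

Enumerate the 4 (cosmic-ray hit, real transient source) configurations and weight by the priors:
  P(anomaly flag) = 0.02×0.8×0.402 + 0.27×0.8×0.598 + 0.53×0.2×0.402 + 0.65×0.2×0.598
        = 0.006432 + 0.129168 + 0.042612 + 0.077740 = 0.255952
Configurations with real transient source contribute 0.206908, so
  P(real transient source | anomaly flag) = 0.206908 / 0.255952 ≈ 0.808

Now condition on the additional information:
For the numerator, keep only real transient source=true terms: 0.65×0.598 = 0.388700
Normalizer over all consistent configurations: 0.53×0.402 + 0.65×0.598 = 0.601760
Posterior = 0.388700 / 0.601760 ≈ 0.646
Conditioning on cosmic-ray hit lowers the posterior on real transient source: the classic explaining-away effect in a common-effect structure.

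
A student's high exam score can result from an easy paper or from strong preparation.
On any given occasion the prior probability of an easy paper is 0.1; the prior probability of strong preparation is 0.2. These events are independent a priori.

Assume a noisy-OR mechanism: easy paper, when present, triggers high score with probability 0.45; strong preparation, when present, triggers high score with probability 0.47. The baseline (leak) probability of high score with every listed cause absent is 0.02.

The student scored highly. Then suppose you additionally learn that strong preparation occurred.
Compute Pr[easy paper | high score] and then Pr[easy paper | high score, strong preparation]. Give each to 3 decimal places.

Pr[easy paper | high score] ≈ 0.336; Pr[easy paper | high score, strong preparation] ≈ 0.142

Under noisy-OR, P(high score | causes) = 1 − (1−0.02)·∏(1−qᵢ) over the active causes.
P(high score) = 0.02*0.9*0.8 + 0.4806*0.9*0.2 + 0.461*0.1*0.8 + 0.71433*0.1*0.2 = 0.014400 + 0.086508 + 0.036880 + 0.014287 = 0.152075
The easy paper-present share is 0.036880 + 0.014287 = 0.051167.
P(easy paper | high score) = 0.051167 / 0.152075 ≈ 0.336

With the extra evidence:
P(high score | strong preparation) = 0.4806·0.9 + 0.71433·0.1 = 0.432540 + 0.071433 = 0.503973
Of this, 0.071433 comes from 0.71433·0.1 (the easy paper=true cases).
So P(easy paper | high score, strong preparation) = 0.071433/0.503973 ≈ 0.142.
The drop from 0.336 to 0.142 is the explaining-away (discounting) effect.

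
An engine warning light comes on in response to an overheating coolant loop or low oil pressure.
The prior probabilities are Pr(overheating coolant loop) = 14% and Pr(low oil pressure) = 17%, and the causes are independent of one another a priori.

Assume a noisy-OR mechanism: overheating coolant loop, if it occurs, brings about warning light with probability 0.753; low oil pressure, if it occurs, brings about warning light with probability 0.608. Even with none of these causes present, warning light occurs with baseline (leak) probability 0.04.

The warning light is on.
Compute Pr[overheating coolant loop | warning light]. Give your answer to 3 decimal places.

Under noisy-OR, P(warning light | causes) = 1 − (1−0.04)·∏(1−qᵢ) over the active causes.
By total probability over the 4 (overheating coolant loop, low oil pressure) configurations:
  P(warning light) = 0.04×0.86×0.83 + 0.62368×0.86×0.17 + 0.76288×0.14×0.83 + 0.907049×0.14×0.17
        = 0.028552 + 0.091182 + 0.088647 + 0.021588 = 0.229969
The terms with overheating coolant loop present sum to 0.110235, so
  P(overheating coolant loop | warning light) = 0.110235 / 0.229969 ≈ 0.479

Pr[overheating coolant loop | warning light] ≈ 0.479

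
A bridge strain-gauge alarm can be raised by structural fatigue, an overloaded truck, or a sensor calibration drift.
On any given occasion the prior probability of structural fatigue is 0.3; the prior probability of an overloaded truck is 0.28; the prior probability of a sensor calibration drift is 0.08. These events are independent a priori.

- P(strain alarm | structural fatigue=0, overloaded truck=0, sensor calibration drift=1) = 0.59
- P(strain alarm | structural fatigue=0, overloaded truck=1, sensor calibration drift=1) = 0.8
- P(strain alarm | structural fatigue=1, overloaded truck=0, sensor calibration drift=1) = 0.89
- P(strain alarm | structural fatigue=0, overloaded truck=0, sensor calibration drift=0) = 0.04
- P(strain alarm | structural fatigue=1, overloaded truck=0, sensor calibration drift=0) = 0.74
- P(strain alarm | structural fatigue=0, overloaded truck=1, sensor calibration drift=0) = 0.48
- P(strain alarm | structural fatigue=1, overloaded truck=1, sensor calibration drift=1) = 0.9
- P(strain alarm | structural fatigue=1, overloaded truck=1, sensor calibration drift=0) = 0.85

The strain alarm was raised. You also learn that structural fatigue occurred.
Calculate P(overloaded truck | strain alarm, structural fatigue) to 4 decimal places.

P(overloaded truck | strain alarm, structural fatigue) ≈ 0.3063

For the numerator, keep only overloaded truck=true terms: 0.218960 + 0.020160 = 0.239120
The normalizing constant is 0.74·0.72·0.92 + 0.89·0.72·0.08 + 0.85·0.28·0.92 + 0.9·0.28·0.08 = 0.780560
P(overloaded truck | strain alarm, structural fatigue) = 0.239120/0.780560 ≈ 0.3063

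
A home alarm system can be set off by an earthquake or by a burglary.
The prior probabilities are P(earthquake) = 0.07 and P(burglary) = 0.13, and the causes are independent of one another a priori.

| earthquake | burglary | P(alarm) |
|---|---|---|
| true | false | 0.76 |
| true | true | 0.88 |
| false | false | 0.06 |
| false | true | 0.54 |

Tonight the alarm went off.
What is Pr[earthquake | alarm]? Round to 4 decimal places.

Pr[earthquake | alarm] ≈ 0.3229

Weight on earthquake=true, given the evidence: 0.046284 + 0.008008 = 0.054292
Normalizer over all consistent configurations: 0.06*0.93*0.87 + 0.54*0.93*0.13 + 0.76*0.07*0.87 + 0.88*0.07*0.13 = 0.168124
Posterior = 0.054292 / 0.168124 ≈ 0.3229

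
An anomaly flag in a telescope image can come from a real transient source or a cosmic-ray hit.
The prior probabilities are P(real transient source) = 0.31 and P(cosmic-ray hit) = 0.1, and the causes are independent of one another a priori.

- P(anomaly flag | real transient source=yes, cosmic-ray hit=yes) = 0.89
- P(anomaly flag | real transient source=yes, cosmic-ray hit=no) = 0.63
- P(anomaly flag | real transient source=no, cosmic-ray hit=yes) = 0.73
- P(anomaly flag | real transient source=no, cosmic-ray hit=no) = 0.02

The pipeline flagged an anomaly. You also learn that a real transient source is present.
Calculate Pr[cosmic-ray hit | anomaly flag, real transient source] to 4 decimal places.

Pr[cosmic-ray hit | anomaly flag, real transient source] ≈ 0.1357

P(anomaly flag | real transient source) = 0.63*0.9 + 0.89*0.1 = 0.567000 + 0.089000 = 0.656000
Restricting to configurations with cosmic-ray hit present: 0.89*0.1 = 0.089000.
So P(cosmic-ray hit | anomaly flag, real transient source) = 0.089000/0.656000 ≈ 0.1357.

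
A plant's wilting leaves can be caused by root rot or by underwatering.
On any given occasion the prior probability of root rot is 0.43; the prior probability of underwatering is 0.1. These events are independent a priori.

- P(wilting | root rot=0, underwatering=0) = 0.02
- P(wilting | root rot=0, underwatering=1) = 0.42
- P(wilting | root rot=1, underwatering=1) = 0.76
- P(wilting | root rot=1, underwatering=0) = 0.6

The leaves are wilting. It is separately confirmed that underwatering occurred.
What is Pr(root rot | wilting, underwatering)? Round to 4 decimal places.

Pr(root rot | wilting, underwatering) ≈ 0.5772

Sum P(wilting|·) weighted by the priors over both values of root rot:
  P(wilting | underwatering) = 0.42×0.57 + 0.76×0.43
        = 0.239400 + 0.326800 = 0.566200
Keeping only the root rot-present terms gives 0.326800, so
  P(root rot | wilting, underwatering) = 0.326800 / 0.566200 ≈ 0.5772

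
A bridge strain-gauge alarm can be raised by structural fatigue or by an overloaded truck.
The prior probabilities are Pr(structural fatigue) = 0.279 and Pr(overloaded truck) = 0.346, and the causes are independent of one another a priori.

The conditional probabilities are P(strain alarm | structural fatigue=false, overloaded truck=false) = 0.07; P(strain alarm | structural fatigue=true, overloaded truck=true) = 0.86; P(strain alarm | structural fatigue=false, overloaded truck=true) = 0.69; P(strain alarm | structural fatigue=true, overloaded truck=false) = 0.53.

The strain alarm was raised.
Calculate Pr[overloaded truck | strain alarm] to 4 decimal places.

For the numerator, keep only overloaded truck=true terms: 0.172132 + 0.083019 = 0.255151
Denominator P(strain alarm): 0.07×0.721×0.654 + 0.69×0.721×0.346 + 0.53×0.279×0.654 + 0.86×0.279×0.346 = 0.384865
P(overloaded truck | strain alarm) = 0.255151/0.384865 ≈ 0.6630

Pr[overloaded truck | strain alarm] ≈ 0.6630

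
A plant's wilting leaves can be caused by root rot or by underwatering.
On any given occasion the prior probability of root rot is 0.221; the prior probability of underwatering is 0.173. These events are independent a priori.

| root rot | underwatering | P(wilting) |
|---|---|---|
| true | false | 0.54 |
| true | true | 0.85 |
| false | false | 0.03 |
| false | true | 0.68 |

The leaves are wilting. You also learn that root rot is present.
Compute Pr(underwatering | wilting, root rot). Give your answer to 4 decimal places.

For the numerator, keep only underwatering=true terms: 0.85·0.173 = 0.147050
The normalizing constant is 0.54·0.827 + 0.85·0.173 = 0.593630
P(underwatering | wilting, root rot) = 0.147050/0.593630 ≈ 0.2477

Pr(underwatering | wilting, root rot) ≈ 0.2477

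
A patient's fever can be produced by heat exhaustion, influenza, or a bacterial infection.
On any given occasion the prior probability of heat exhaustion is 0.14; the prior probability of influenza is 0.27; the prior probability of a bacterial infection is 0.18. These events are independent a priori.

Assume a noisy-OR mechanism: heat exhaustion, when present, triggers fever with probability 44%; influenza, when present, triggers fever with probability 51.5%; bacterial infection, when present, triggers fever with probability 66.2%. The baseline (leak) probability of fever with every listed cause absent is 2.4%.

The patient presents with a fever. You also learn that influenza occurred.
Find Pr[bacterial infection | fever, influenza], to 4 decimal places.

Pr[bacterial infection | fever, influenza] ≈ 0.2513

Under noisy-OR, P(fever | causes) = 1 − (1−0.024)·∏(1−qᵢ) over the active causes.
Numerator (weight on configurations with bacterial infection): 0.130033 + 0.022942 = 0.152975
Denominator P(fever | influenza): 0.52664*0.86*0.82 + 0.840004*0.86*0.18 + 0.734918*0.14*0.82 + 0.910402*0.14*0.18 = 0.608731
Posterior = 0.152975 / 0.608731 ≈ 0.2513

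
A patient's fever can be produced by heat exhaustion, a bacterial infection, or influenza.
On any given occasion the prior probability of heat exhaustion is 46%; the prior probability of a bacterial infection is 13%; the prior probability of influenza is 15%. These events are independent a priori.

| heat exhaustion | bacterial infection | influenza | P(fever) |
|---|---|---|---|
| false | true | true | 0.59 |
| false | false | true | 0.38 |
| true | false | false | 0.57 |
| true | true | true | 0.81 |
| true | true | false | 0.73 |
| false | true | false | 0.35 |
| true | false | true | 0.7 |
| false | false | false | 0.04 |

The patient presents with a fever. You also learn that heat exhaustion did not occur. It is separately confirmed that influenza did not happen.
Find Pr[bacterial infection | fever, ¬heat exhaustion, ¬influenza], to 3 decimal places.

Pr[bacterial infection | fever, ¬heat exhaustion, ¬influenza] ≈ 0.567

P(fever | ¬heat exhaustion, ¬influenza) = 0.04·0.87 + 0.35·0.13 = 0.034800 + 0.045500 = 0.080300
Of this, 0.045500 comes from 0.35·0.13 (the bacterial infection=true cases).
Hence the posterior is 0.045500/0.080300 ≈ 0.567.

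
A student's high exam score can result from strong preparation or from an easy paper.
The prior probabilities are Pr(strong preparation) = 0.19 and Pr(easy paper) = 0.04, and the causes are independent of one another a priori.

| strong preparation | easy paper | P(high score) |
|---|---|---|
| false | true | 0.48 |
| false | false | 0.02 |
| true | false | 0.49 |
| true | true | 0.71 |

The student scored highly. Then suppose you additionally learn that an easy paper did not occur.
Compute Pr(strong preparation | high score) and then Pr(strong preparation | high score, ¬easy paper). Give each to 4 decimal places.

Pr(strong preparation | high score) ≈ 0.7529; Pr(strong preparation | high score, ¬easy paper) ≈ 0.8518

Weight on strong preparation=true, given the evidence: 0.089376 + 0.005396 = 0.094772
The normalizing constant is 0.02·0.81·0.96 + 0.48·0.81·0.04 + 0.49·0.19·0.96 + 0.71·0.19·0.04 = 0.125876
Posterior = 0.094772 / 0.125876 ≈ 0.7529

Now condition on the additional information:
P(high score | ¬easy paper) = 0.02*0.81 + 0.49*0.19 = 0.016200 + 0.093100 = 0.109300
Restricting to configurations with strong preparation present: 0.49*0.19 = 0.093100.
So P(strong preparation | high score, ¬easy paper) = 0.093100/0.109300 ≈ 0.8518.
Ruling out easy paper raises the posterior on strong preparation — the flip side of explaining away.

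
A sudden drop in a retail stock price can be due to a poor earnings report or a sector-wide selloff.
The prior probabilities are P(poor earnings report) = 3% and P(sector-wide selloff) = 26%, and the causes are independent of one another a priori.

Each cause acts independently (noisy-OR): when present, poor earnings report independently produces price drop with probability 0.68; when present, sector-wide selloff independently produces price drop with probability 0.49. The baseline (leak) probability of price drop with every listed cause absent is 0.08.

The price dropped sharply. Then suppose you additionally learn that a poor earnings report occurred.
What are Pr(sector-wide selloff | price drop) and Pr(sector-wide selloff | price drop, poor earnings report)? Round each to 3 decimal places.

Pr(sector-wide selloff | price drop) ≈ 0.658; Pr(sector-wide selloff | price drop, poor earnings report) ≈ 0.297

Under noisy-OR, P(price drop | causes) = 1 − (1−0.08)·∏(1−qᵢ) over the active causes.
For the numerator, keep only sector-wide selloff=true terms: 0.133868 + 0.006629 = 0.140497
Normalizer over all consistent configurations: 0.08*0.97*0.74 + 0.5308*0.97*0.26 + 0.7056*0.03*0.74 + 0.849856*0.03*0.26 = 0.213585
Posterior = 0.140497 / 0.213585 ≈ 0.658

With the extra evidence:
P(price drop | poor earnings report) = 0.7056*0.74 + 0.849856*0.26 = 0.522144 + 0.220963 = 0.743107
Restricting to configurations with sector-wide selloff present: 0.849856*0.26 = 0.220963.
P(sector-wide selloff | price drop, poor earnings report) = 0.220963 / 0.743107 ≈ 0.297
— poor earnings report explains away the evidence for sector-wide selloff.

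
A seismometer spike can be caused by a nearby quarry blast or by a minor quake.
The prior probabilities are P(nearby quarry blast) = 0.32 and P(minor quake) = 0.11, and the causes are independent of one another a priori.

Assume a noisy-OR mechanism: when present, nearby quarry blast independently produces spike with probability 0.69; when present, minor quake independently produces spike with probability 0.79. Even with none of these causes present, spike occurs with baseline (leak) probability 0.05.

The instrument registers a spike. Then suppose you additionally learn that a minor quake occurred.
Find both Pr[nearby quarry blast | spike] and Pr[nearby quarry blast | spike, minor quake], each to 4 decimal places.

Pr[nearby quarry blast | spike] ≈ 0.7219; Pr[nearby quarry blast | spike, minor quake] ≈ 0.3555

Under noisy-OR, P(spike | causes) = 1 − (1−0.05)·∏(1−qᵢ) over the active causes.
Sum P(spike|·) weighted by the priors over the 4 (nearby quarry blast, minor quake) configurations:
  P(spike) = 0.05×0.68×0.89 + 0.8005×0.68×0.11 + 0.7055×0.32×0.89 + 0.938155×0.32×0.11
        = 0.030260 + 0.059877 + 0.200926 + 0.033023 = 0.324086
Keeping only the nearby quarry blast-present terms gives 0.233949, so
  P(nearby quarry blast | spike) = 0.233949 / 0.324086 ≈ 0.7219

Now also conditioning on minor quake=true:
By total probability over both values of nearby quarry blast:
  P(spike | minor quake) = 0.8005·0.68 + 0.938155·0.32
        = 0.544340 + 0.300210 = 0.844550
Keeping only the nearby quarry blast-present terms gives 0.300210, so
  P(nearby quarry blast | spike, minor quake) = 0.300210 / 0.844550 ≈ 0.3555
— minor quake explains away the evidence for nearby quarry blast.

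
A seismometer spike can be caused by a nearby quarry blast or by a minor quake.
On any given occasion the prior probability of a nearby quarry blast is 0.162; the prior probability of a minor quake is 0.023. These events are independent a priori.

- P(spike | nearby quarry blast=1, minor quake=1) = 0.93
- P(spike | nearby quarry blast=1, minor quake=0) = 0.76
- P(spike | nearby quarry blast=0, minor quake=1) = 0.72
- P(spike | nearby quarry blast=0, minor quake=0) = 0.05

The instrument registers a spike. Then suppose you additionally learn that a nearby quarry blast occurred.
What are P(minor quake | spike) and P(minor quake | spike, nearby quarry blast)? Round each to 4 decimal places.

Sum P(spike|·) weighted by the priors over the 4 (nearby quarry blast, minor quake) configurations:
  P(spike) = 0.05*0.838*0.977 + 0.72*0.838*0.023 + 0.76*0.162*0.977 + 0.93*0.162*0.023
        = 0.040936 + 0.013877 + 0.120288 + 0.003465 = 0.178566
The terms with minor quake present sum to 0.017342, so
  P(minor quake | spike) = 0.017342 / 0.178566 ≈ 0.0971

Now condition on the additional information:
P(spike | nearby quarry blast) = 0.76*0.977 + 0.93*0.023 = 0.742520 + 0.021390 = 0.763910
The minor quake-present share is 0.93*0.023 = 0.021390.
P(minor quake | spike, nearby quarry blast) = 0.021390 / 0.763910 ≈ 0.0280
— nearby quarry blast explains away the evidence for minor quake.

P(minor quake | spike) ≈ 0.0971; P(minor quake | spike, nearby quarry blast) ≈ 0.0280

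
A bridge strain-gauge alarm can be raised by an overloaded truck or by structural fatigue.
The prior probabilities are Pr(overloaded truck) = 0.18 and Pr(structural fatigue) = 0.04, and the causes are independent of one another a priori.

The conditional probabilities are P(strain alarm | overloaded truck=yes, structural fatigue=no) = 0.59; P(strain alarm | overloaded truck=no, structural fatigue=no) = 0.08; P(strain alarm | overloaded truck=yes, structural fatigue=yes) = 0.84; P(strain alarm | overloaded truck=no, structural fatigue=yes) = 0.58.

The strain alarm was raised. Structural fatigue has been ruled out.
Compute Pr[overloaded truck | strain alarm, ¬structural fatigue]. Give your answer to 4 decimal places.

Enumerate both values of overloaded truck and weight by the priors:
  P(strain alarm | ¬structural fatigue) = 0.08*0.82 + 0.59*0.18
        = 0.065600 + 0.106200 = 0.171800
Keeping only the overloaded truck-present terms gives 0.106200, so
  P(overloaded truck | strain alarm, ¬structural fatigue) = 0.106200 / 0.171800 ≈ 0.6182

Pr[overloaded truck | strain alarm, ¬structural fatigue] ≈ 0.6182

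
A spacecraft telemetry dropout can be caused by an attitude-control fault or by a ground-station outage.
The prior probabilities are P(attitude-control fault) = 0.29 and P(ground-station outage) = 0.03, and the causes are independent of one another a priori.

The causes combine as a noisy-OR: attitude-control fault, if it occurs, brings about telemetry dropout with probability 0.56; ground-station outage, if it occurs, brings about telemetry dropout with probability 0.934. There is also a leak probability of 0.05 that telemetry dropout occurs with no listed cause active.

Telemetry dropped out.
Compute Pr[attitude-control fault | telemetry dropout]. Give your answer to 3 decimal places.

Pr[attitude-control fault | telemetry dropout] ≈ 0.760

Under noisy-OR, P(telemetry dropout | causes) = 1 − (1−0.05)·∏(1−qᵢ) over the active causes.
Numerator (weight on configurations with attitude-control fault): 0.163717 + 0.008460 = 0.172177
Denominator P(telemetry dropout): 0.05×0.71×0.97 + 0.9373×0.71×0.03 + 0.582×0.29×0.97 + 0.972412×0.29×0.03 = 0.226576
P(attitude-control fault | telemetry dropout) = 0.172177/0.226576 ≈ 0.760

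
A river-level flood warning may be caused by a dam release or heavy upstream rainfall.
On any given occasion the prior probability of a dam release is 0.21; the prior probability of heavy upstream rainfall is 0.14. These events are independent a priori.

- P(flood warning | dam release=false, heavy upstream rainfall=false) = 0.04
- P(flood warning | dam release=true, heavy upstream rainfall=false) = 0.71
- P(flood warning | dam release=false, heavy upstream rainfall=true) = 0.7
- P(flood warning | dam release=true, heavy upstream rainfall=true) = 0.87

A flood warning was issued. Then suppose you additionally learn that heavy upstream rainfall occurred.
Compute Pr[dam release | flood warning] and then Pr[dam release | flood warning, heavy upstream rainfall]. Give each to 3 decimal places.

Numerator (weight on configurations with dam release): 0.128226 + 0.025578 = 0.153804
Denominator P(flood warning): 0.04·0.79·0.86 + 0.7·0.79·0.14 + 0.71·0.21·0.86 + 0.87·0.21·0.14 = 0.258400
P(dam release | flood warning) = 0.153804/0.258400 ≈ 0.595

Now also conditioning on heavy upstream rainfall=true:
P(flood warning | heavy upstream rainfall) = 0.7·0.79 + 0.87·0.21 = 0.553000 + 0.182700 = 0.735700
Restricting to configurations with dam release present: 0.87·0.21 = 0.182700.
P(dam release | flood warning, heavy upstream rainfall) = 0.182700 / 0.735700 ≈ 0.248
The drop from 0.595 to 0.248 is the explaining-away (discounting) effect.

Pr[dam release | flood warning] ≈ 0.595; Pr[dam release | flood warning, heavy upstream rainfall] ≈ 0.248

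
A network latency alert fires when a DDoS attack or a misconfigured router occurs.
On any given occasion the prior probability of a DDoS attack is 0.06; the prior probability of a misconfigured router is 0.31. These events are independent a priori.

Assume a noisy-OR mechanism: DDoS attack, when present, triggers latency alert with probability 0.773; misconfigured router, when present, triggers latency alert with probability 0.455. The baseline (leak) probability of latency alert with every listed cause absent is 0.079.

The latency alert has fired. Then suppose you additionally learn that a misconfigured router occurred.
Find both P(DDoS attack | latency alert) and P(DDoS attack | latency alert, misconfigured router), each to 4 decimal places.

P(DDoS attack | latency alert) ≈ 0.2004; P(DDoS attack | latency alert, misconfigured router) ≈ 0.1020

Under noisy-OR, P(latency alert | causes) = 1 − (1−0.079)·∏(1−qᵢ) over the active causes.
P(latency alert) = 0.079·0.94·0.69 + 0.498055·0.94·0.31 + 0.790933·0.06·0.69 + 0.886058·0.06·0.31 = 0.051239 + 0.145133 + 0.032745 + 0.016481 = 0.245598
Restricting to configurations with DDoS attack present: 0.032745 + 0.016481 = 0.049226.
Hence the posterior is 0.049226/0.245598 ≈ 0.2004.

With the extra evidence:
P(latency alert | misconfigured router) = 0.498055*0.94 + 0.886058*0.06 = 0.468172 + 0.053163 = 0.521335
The DDoS attack-present share is 0.886058*0.06 = 0.053163.
P(DDoS attack | latency alert, misconfigured router) = 0.053163 / 0.521335 ≈ 0.1020
This is intercausal reasoning (explaining away): once misconfigured router accounts for the latency alert, DDoS attack becomes less likely.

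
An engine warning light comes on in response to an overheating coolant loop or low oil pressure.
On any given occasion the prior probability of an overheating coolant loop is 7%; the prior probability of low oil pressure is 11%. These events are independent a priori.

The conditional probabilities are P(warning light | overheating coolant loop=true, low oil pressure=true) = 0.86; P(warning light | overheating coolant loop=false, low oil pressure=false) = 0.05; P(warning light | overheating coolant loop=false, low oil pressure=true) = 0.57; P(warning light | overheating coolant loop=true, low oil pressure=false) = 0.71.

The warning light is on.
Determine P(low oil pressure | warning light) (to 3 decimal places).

P(low oil pressure | warning light) ≈ 0.431

P(warning light) = 0.05*0.93*0.89 + 0.57*0.93*0.11 + 0.71*0.07*0.89 + 0.86*0.07*0.11 = 0.041385 + 0.058311 + 0.044233 + 0.006622 = 0.150551
The low oil pressure-present share is 0.058311 + 0.006622 = 0.064933.
P(low oil pressure | warning light) = 0.064933 / 0.150551 ≈ 0.431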